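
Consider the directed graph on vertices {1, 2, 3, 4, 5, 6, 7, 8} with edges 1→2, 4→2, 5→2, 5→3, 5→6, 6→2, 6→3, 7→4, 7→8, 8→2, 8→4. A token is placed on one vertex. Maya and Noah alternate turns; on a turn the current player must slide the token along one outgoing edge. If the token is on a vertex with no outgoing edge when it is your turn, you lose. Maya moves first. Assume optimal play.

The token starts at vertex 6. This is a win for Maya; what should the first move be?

Use the standard recursion: the mover loses at a terminal position; elsewhere, the mover wins exactly when some move hands the opponent an L position.
Every edge goes from a vertex to one that appears earlier in the order 3, 2, 6, 5, 4, 8, 7, 1, so processing vertices in that order labels each vertex after all of its successors.
3: no outgoing edge → L
2: no outgoing edge → L
6: reaches L-position 2 → W
5: reaches L-position 2 → W
4: reaches L-position 2 → W
8: reaches L-position 2 → W
7: only reaches 8(W), 4(W), all W → L
1: reaches L-position 2 → W
From 6, the L positions reachable in one move are: 2, 3. Any move reaching one of these is winning.

Move to 2.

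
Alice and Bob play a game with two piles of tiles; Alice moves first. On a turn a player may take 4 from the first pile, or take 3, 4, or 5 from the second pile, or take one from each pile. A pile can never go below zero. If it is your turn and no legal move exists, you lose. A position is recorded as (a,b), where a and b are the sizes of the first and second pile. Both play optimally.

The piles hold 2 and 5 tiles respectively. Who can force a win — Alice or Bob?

Alice wins.

Use the standard recursion: the mover loses at a terminal position; elsewhere, the mover wins exactly when some move hands the opponent an L position.
No move ever increases a pile, so every position that can arise here has a ≤ 2 and b ≤ 5; it is enough to label the cells with 0 ≤ a ≤ 2 and 0 ≤ b ≤ 5.
Every move lowers a or b (never raises either), so fill the grid row by row in increasing a, and left to right within a row: each cell's successors are then already labelled.
      b=0  b=1  b=2  b=3  b=4  b=5
a=0:    L    L    L    W    W    W
a=1:    L    W    W    W    W    W
a=2:    L    W    L    W    W    W
Cells with no legal move (terminal, hence L): (0,0), (0,1), (0,2), (1,0), (2,0).
The remaining L cells, each justified by listing all of its moves:
(2,2): →(1,1)(W) only, which is W, so L
Every other cell has at least one move into one of the L cells above, so it is W.
The starting position (2,5) is W: Alice should move to (2,2), handing over an L position.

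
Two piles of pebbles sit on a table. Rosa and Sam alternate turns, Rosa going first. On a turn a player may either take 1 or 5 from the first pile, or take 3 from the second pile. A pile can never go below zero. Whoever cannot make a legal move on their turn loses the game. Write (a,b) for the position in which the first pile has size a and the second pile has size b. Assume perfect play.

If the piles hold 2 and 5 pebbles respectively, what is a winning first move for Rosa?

Classify positions by backward induction: terminal positions (no move available) are L. From any other position, the mover wins iff some move reaches an L.
No move ever increases a pile, so every position that can arise here has a ≤ 2 and b ≤ 5; it is enough to label the cells with 0 ≤ a ≤ 2 and 0 ≤ b ≤ 5.
Every move lowers a or b (never raises either), so fill the grid row by row in increasing a, and left to right within a row: each cell's successors are then already labelled.
      b=0  b=1  b=2  b=3  b=4  b=5
a=0:    L    L    L    W    W    W
a=1:    W    W    W    L    L    L
a=2:    L    L    L    W    W    W
Cells with no legal move (terminal, hence L): (0,0), (0,1), (0,2).
The remaining L cells, each justified by listing all of its moves:
(1,3): moves to (0,3)(W), (1,0)(W); every one is W ⇒ L
(1,4): moves to (0,4)(W), (1,1)(W); every one is W ⇒ L
(1,5): moves to (0,5)(W), (1,2)(W); every one is W ⇒ L
(2,0): the only move is to (1,0)(W), a W ⇒ L
(2,1): the only move is to (1,1)(W), a W ⇒ L
(2,2): the only move is to (1,2)(W), a W ⇒ L
Every other cell has at least one move into one of the L cells above, so it is W.
From (2,5), the L positions reachable in one move are: (1,5), (2,2). Any move reaching one of these is winning.

Move to (1,5).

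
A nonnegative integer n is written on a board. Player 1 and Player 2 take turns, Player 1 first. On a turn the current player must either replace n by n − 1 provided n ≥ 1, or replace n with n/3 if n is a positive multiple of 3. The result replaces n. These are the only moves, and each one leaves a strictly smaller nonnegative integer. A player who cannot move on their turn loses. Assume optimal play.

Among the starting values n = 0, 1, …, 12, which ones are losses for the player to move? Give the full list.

Classify positions by backward induction: terminal positions (no move available) are L. From any other position, the mover wins iff some move reaches an L.
n=0: no move → L
n=1: reaches L-position 0 → W
n=2: only reaches 1(W), which is W → L
n=3: reaches L-position 2 → W
n=4: only reaches 3(W), which is W → L
n=5: reaches L-position 4 → W
n=6: reaches L-position 2 → W
n=7: only reaches 6(W), which is W → L
n=8: reaches L-position 7 → W
n=9: only reaches 3(W), 8(W), all W → L
n=10: reaches L-position 9 → W
n=11: only reaches 10(W), which is W → L
n=12: reaches L-position 4 → W
Reading off the rows marked L gives the requested list; there are 6 such values of n.

0, 2, 4, 7, 9, 11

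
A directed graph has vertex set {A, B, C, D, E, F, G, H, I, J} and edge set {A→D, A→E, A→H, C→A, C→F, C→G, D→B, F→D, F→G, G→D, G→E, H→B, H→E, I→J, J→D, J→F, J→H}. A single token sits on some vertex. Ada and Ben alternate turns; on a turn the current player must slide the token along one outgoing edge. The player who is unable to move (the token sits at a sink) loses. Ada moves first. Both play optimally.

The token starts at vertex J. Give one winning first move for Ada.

Positions with no move are L. A position that does have a move is losing for the player to move precisely when every available move leads to a winning position for the opponent. Fill in the labels:
Every edge goes from a vertex to one that appears earlier in the order B, E, D, G, H, F, A, J, C, I, so processing vertices in that order labels each vertex after all of its successors.
B: no outgoing edge → L
E: no outgoing edge → L
D: can move to B, which is L ⇒ W
G: can move to E, which is L ⇒ W
H: can move to E, which is L ⇒ W
F: moves to G(W), D(W); every one is W ⇒ L
A: can move to E, which is L ⇒ W
J: can move to F, which is L ⇒ W
C: can move to F, which is L ⇒ W
I: the only move is to J(W), a W ⇒ L
From J, the L positions reachable in one move are: F.

Move to F.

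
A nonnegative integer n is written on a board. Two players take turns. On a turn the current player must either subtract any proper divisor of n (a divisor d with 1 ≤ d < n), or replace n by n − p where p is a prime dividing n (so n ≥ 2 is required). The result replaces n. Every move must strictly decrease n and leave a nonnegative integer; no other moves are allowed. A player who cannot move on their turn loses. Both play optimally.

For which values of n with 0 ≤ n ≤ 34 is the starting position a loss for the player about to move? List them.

Compute win/loss labels from the base case upward. A position with no move is L. Any other position is W if it can reach an L in one move, else L.
n=0: no move → L
n=1: no move → L
n=2: W (go to 0, an L position)
n=3: W (go to 0, an L position)
n=4: L (options 2(W), 3(W) are all W)
n=5: W (go to 0, an L position)
n=6: W (go to 4, an L position)
n=7: W (go to 0, an L position)
n=8: W (go to 4, an L position)
n=9: L (options 6(W), 8(W) are all W)
n=10: W (go to 9, an L position)
n=11: W (go to 0, an L position)
n=12: W (go to 9, an L position)
n=13: W (go to 0, an L position)
n=14: L (options 7(W), 12(W), 13(W) are all W)
n=15: W (go to 14, an L position)
n=16: W (go to 14, an L position)
n=17: W (go to 0, an L position)
n=18: W (go to 9, an L position)
n=19: W (go to 0, an L position)
n=20: L (options 10(W), 15(W), 16(W), 18(W), 19(W) are all W)
n=21: W (go to 14, an L position)
n=22: W (go to 20, an L position)
n=23: W (go to 0, an L position)
n=24: W (go to 20, an L position)
n=25: W (go to 20, an L position)
n=26: L (options 13(W), 24(W), 25(W) are all W)
n=27: W (go to 26, an L position)
n=28: W (go to 14, an L position)
n=29: W (go to 0, an L position)
n=30: W (go to 20, an L position)
n=31: W (go to 0, an L position)
n=32: L (options 16(W), 24(W), 28(W), 30(W), 31(W) are all W)
n=33: W (go to 32, an L position)
n=34: W (go to 32, an L position)
The losing starting values of n are exactly the entries labelled L in this table (8 of them).

0, 1, 4, 9, 14, 20, 26, 32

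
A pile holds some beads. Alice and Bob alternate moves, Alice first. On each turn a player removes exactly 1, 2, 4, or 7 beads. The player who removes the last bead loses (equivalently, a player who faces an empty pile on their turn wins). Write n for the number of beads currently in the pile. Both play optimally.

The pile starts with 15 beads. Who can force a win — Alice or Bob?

Alice wins.

Classify positions by backward induction: terminal positions (no move available) are W. From any other position, the mover wins iff some move reaches an L.
n=0: no move; the opponent has just taken the last bead and therefore loses → W
n=1: →0(W) only, which is W, so L
n=2: →1(L), so W
n=3: →1(L), so W
n=4: →3(W), 2(W), 0(W) — all W, so L
n=5: →4(L), so W
n=6: →4(L), so W
n=7: →6(W), 5(W), 3(W), 0(W) — all W, so L
n=8: →7(L), so W
n=9: →7(L), so W
n=10: →9(W), 8(W), 6(W), 3(W) — all W, so L
n=11: →10(L), so W
n=12: →10(L), so W
n=13: →12(W), 11(W), 9(W), 6(W) — all W, so L
n=14: →13(L), so W
n=15: →13(L), so W
The starting position 15 is W: Alice should remove 2, leaving 13, handing over an L position.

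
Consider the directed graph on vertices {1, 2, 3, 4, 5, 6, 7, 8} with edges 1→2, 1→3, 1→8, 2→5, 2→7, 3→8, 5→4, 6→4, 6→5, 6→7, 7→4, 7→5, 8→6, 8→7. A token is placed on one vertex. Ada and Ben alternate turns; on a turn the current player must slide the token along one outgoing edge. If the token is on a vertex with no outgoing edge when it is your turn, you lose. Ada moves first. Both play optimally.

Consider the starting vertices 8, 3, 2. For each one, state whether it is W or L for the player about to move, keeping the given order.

8: L, 3: W, 2: L

Work bottom-up. With no move the player to move loses. Otherwise the position is W if at least one move leads to an L position for the opponent, and L if every move leads to a W.
Every edge goes from a vertex to one that appears earlier in the order 4, 5, 7, 6, 8, 3, 2, 1, so processing vertices in that order labels each vertex after all of its successors.
4: no outgoing edge → L
5: can move to 4, which is L ⇒ W
7: can move to 4, which is L ⇒ W
6: can move to 4, which is L ⇒ W
8: moves to 6(W), 7(W); every one is W ⇒ L
3: can move to 8, which is L ⇒ W
2: moves to 7(W), 5(W); every one is W ⇒ L
1: can move to 2, which is L ⇒ W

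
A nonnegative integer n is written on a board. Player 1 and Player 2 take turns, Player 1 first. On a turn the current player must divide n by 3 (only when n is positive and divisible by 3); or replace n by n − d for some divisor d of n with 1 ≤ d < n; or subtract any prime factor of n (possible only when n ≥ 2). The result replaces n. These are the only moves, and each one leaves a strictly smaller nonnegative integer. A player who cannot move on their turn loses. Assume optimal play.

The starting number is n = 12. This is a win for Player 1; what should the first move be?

Build the W/L table. Terminal = L. A non-terminal position is W if it has a move to some L; otherwise it is L.
n=0: no move → L
n=1: no move → L
n=2: reaches L-position 0 → W
n=3: reaches L-position 0 → W
n=4: only reaches 2(W), 3(W), all W → L
n=5: reaches L-position 0 → W
n=6: reaches L-position 4 → W
n=7: reaches L-position 0 → W
n=8: reaches L-position 4 → W
n=9: only reaches 3(W), 6(W), 8(W), all W → L
n=10: reaches L-position 9 → W
n=11: reaches L-position 0 → W
n=12: reaches L-position 4 → W
From 12, the L positions reachable in one move are: 4, 9. Any move reaching one of these is winning.

Move to 4.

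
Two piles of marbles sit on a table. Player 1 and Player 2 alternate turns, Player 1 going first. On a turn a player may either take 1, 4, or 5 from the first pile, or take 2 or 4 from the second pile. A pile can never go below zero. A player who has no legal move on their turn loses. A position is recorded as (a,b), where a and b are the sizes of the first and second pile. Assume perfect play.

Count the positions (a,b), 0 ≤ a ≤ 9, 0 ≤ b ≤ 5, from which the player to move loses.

16

Label each position W (a win for the player to move) or L (a loss). A position with no legal move is L; any other position is W exactly when some move reaches an L, and L when every move reaches a W.
Every move lowers a or b (never raises either), so fill the grid row by row in increasing a, and left to right within a row: each cell's successors are then already labelled.
      b=0  b=1  b=2  b=3  b=4  b=5
a=0:    L    L    W    W    W    W
a=1:    W    W    L    L    W    W
a=2:    L    L    W    W    W    W
a=3:    W    W    L    L    W    W
a=4:    W    W    W    W    L    L
a=5:    W    W    W    W    W    W
a=6:    W    W    W    W    L    L
a=7:    W    W    W    W    W    W
a=8:    L    L    W    W    W    W
a=9:    W    W    L    L    W    W
Cells with no legal move (terminal, hence L): (0,0), (0,1).
The remaining L cells, each justified by listing all of its moves:
(1,2): only reaches (0,2)(W), (1,0)(W), all W → L
(1,3): only reaches (0,3)(W), (1,1)(W), all W → L
(2,0): only reaches (1,0)(W), which is W → L
(2,1): only reaches (1,1)(W), which is W → L
(3,2): only reaches (2,2)(W), (3,0)(W), all W → L
(3,3): only reaches (2,3)(W), (3,1)(W), all W → L
(4,4): only reaches (3,4)(W), (0,4)(W), (4,2)(W), (4,0)(W), all W → L
(4,5): only reaches (3,5)(W), (0,5)(W), (4,3)(W), (4,1)(W), all W → L
(6,4): only reaches (5,4)(W), (2,4)(W), (1,4)(W), (6,2)(W), (6,0)(W), all W → L
(6,5): only reaches (5,5)(W), (2,5)(W), (1,5)(W), (6,3)(W), (6,1)(W), all W → L
(8,0): only reaches (7,0)(W), (4,0)(W), (3,0)(W), all W → L
(8,1): only reaches (7,1)(W), (4,1)(W), (3,1)(W), all W → L
(9,2): only reaches (8,2)(W), (5,2)(W), (4,2)(W), (9,0)(W), all W → L
(9,3): only reaches (8,3)(W), (5,3)(W), (4,3)(W), (9,1)(W), all W → L
Every other cell has at least one move into one of the L cells above, so it is W.
L cells per row: a=0: 2, a=1: 2, a=2: 2, a=3: 2, a=4: 2, a=5: 0, a=6: 2, a=7: 0, a=8: 2, a=9: 2; total 16.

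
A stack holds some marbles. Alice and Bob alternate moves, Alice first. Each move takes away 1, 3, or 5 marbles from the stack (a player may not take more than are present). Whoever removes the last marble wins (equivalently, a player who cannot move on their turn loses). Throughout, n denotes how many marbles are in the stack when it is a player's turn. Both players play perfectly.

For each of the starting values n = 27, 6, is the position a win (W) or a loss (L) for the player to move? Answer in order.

Build the W/L table. Terminal = L. A non-terminal position is W if it has a move to some L; otherwise it is L.
n=0: no move → L
n=1: →0(L), so W
n=2: →1(W) only, which is W, so L
n=3: →2(L), so W
n=4: →3(W), 1(W) — all W, so L
n=5: →4(L), so W
n=6: →5(W), 3(W), 1(W) — all W, so L
n=7: →6(L), so W
n=8: →7(W), 5(W), 3(W) — all W, so L
n=9: →8(L), so W
n=10: →9(W), 7(W), 5(W) — all W, so L
n=11: →10(L), so W
n=12: →11(W), 9(W), 7(W) — all W, so L
n=13: →12(L), so W
n=14: →13(W), 11(W), 9(W) — all W, so L
n=15: →14(L), so W
n=16: →15(W), 13(W), 11(W) — all W, so L
n=17: →16(L), so W
n=18: →17(W), 15(W), 13(W) — all W, so L
n=19: →18(L), so W
n=20: →19(W), 17(W), 15(W) — all W, so L
n=21: →20(L), so W
n=22: →21(W), 19(W), 17(W) — all W, so L
n=23: →22(L), so W
n=24: →23(W), 21(W), 19(W) — all W, so L
n=25: →24(L), so W
n=26: →25(W), 23(W), 21(W) — all W, so L
n=27: →26(L), so W

27: W, 6: L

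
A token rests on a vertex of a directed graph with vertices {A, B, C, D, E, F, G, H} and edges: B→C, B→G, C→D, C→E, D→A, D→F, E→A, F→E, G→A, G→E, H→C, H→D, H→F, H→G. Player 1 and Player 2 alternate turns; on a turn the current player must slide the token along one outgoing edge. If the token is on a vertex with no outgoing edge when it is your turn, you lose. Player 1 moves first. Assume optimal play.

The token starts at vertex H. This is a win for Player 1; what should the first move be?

Move to C.

Build the W/L table. Terminal = L. A non-terminal position is W if it has a move to some L; otherwise it is L.
Every edge goes from a vertex to one that appears earlier in the order A, E, G, F, D, C, H, B, so processing vertices in that order labels each vertex after all of its successors.
A: no outgoing edge → L
E: can move to A, which is L ⇒ W
G: can move to A, which is L ⇒ W
F: the only move is to E(W), a W ⇒ L
D: can move to F, which is L ⇒ W
C: moves to D(W), E(W); every one is W ⇒ L
H: can move to C, which is L ⇒ W
B: can move to C, which is L ⇒ W
From H, the L positions reachable in one move are: C, F. Any move reaching one of these is winning.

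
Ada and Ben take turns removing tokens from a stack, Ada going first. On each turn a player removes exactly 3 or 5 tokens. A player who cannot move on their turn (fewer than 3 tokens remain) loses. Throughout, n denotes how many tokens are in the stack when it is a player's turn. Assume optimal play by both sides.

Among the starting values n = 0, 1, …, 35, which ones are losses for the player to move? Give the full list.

0, 1, 2, 8, 9, 10, 16, 17, 18, 24, 25, 26, 32, 33, 34

Work bottom-up. With no move the player to move loses. Otherwise the position is W if at least one move leads to an L position for the opponent, and L if every move leads to a W.
n=0: no move → L
n=1: no move → L
n=2: no move → L
n=3: reaches L-position 0 → W
n=4: reaches L-position 1 → W
n=5: reaches L-position 2 → W
n=6: reaches L-position 1 → W
n=7: reaches L-position 2 → W
n=8: only reaches 5(W), 3(W), all W → L
n=9: only reaches 6(W), 4(W), all W → L
n=10: only reaches 7(W), 5(W), all W → L
n=11: reaches L-position 8 → W
n=12: reaches L-position 9 → W
n=13: reaches L-position 10 → W
n=14: reaches L-position 9 → W
n=15: reaches L-position 10 → W
n=16: only reaches 13(W), 11(W), all W → L
n=17: only reaches 14(W), 12(W), all W → L
n=18: only reaches 15(W), 13(W), all W → L
n=19: reaches L-position 16 → W
n=20: reaches L-position 17 → W
n=21: reaches L-position 18 → W
n=22: reaches L-position 17 → W
n=23: reaches L-position 18 → W
n=24: only reaches 21(W), 19(W), all W → L
n=25: only reaches 22(W), 20(W), all W → L
n=26: only reaches 23(W), 21(W), all W → L
n=27: reaches L-position 24 → W
n=28: reaches L-position 25 → W
n=29: reaches L-position 26 → W
n=30: reaches L-position 25 → W
n=31: reaches L-position 26 → W
n=32: only reaches 29(W), 27(W), all W → L
n=33: only reaches 30(W), 28(W), all W → L
n=34: only reaches 31(W), 29(W), all W → L
n=35: reaches L-position 32 → W
The losing starting values of n are exactly the entries labelled L in this table (15 of them).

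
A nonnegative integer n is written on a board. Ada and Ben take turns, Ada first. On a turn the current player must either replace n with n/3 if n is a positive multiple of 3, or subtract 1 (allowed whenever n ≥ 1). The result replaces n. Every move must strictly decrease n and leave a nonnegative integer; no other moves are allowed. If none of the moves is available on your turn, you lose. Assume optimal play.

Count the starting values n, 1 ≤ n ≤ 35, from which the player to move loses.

Compute win/loss labels from the base case upward. A position with no move is L. Any other position is W if it can reach an L in one move, else L.
n=0: no move → L
n=1: →0(L), so W
n=2: →1(W) only, which is W, so L
n=3: →2(L), so W
n=4: →3(W) only, which is W, so L
n=5: →4(L), so W
n=6: →2(L), so W
n=7: →6(W) only, which is W, so L
n=8: →7(L), so W
n=9: →3(W), 8(W) — all W, so L
n=10: →9(L), so W
n=11: →10(W) only, which is W, so L
n=12: →4(L), so W
n=13: →12(W) only, which is W, so L
n=14: →13(L), so W
n=15: →5(W), 14(W) — all W, so L
n=16: →15(L), so W
n=17: →16(W) only, which is W, so L
n=18: →17(L), so W
n=19: →18(W) only, which is W, so L
n=20: →19(L), so W
n=21: →7(L), so W
n=22: →21(W) only, which is W, so L
n=23: →22(L), so W
n=24: →8(W), 23(W) — all W, so L
n=25: →24(L), so W
n=26: →25(W) only, which is W, so L
n=27: →9(L), so W
n=28: →27(W) only, which is W, so L
n=29: →28(L), so W
n=30: →10(W), 29(W) — all W, so L
n=31: →30(L), so W
n=32: →31(W) only, which is W, so L
n=33: →11(L), so W
n=34: →33(W) only, which is W, so L
n=35: →34(L), so W
L entries with 1 ≤ n ≤ 35 (n=0 is outside the asked range and is not counted): n = 2, 4, 7, 9, 11, 13, 15, 17, 19, 22, 24, 26, 28, 30, 32, 34; that makes 16.

16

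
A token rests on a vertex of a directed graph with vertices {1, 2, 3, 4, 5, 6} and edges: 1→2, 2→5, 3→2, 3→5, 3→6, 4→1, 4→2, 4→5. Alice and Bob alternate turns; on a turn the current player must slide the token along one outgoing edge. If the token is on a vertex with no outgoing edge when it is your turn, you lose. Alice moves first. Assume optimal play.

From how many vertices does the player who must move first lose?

Compute win/loss labels from the base case upward. A position with no move is L. Any other position is W if it can reach an L in one move, else L.
Every edge goes from a vertex to one that appears earlier in the order 5, 6, 2, 3, 1, 4, so processing vertices in that order labels each vertex after all of its successors.
5: no outgoing edge → L
6: no outgoing edge → L
2: reaches L-position 5 → W
3: reaches L-position 6 → W
1: only reaches 2(W), which is W → L
4: reaches L-position 1 → W
The L vertices are 1, 5, 6; that is 3 in all.

3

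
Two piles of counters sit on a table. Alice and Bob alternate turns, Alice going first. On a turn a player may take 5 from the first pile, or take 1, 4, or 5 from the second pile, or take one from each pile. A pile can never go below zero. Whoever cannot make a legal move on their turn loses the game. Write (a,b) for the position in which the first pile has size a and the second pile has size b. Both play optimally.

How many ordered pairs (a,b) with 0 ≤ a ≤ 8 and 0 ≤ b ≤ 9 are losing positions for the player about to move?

Build the W/L table. Terminal = L. A non-terminal position is W if it has a move to some L; otherwise it is L.
Every move lowers a or b (never raises either), so fill the grid row by row in increasing a, and left to right within a row: each cell's successors are then already labelled.
      b=0  b=1  b=2  b=3  b=4  b=5  b=6  b=7  b=8  b=9
a=0:    L    W    L    W    W    W    W    W    L    W
a=1:    L    W    L    W    W    W    W    W    L    W
a=2:    L    W    L    W    W    W    W    W    L    W
a=3:    L    W    L    W    W    W    W    W    L    W
a=4:    L    W    L    W    W    W    W    W    L    W
a=5:    W    W    W    W    L    W    L    W    W    W
a=6:    W    L    W    L    W    W    W    W    W    L
a=7:    W    L    W    L    W    W    W    W    W    L
a=8:    W    L    W    L    W    W    W    W    W    L
Cells with no legal move (terminal, hence L): (0,0), (1,0), (2,0), (3,0), (4,0).
The remaining L cells, each justified by listing all of its moves:
(0,2): only reaches (0,1)(W), which is W → L
(0,8): only reaches (0,7)(W), (0,4)(W), (0,3)(W), all W → L
(1,2): only reaches (1,1)(W), (0,1)(W), all W → L
(1,8): only reaches (1,7)(W), (1,4)(W), (1,3)(W), (0,7)(W), all W → L
(2,2): only reaches (2,1)(W), (1,1)(W), all W → L
(2,8): only reaches (2,7)(W), (2,4)(W), (2,3)(W), (1,7)(W), all W → L
(3,2): only reaches (3,1)(W), (2,1)(W), all W → L
(3,8): only reaches (3,7)(W), (3,4)(W), (3,3)(W), (2,7)(W), all W → L
(4,2): only reaches (4,1)(W), (3,1)(W), all W → L
(4,8): only reaches (4,7)(W), (4,4)(W), (4,3)(W), (3,7)(W), all W → L
(5,4): only reaches (0,4)(W), (5,3)(W), (5,0)(W), (4,3)(W), all W → L
(5,6): only reaches (0,6)(W), (5,5)(W), (5,2)(W), (5,1)(W), (4,5)(W), all W → L
(6,1): only reaches (1,1)(W), (6,0)(W), (5,0)(W), all W → L
(6,3): only reaches (1,3)(W), (6,2)(W), (5,2)(W), all W → L
(6,9): only reaches (1,9)(W), (6,8)(W), (6,5)(W), (6,4)(W), (5,8)(W), all W → L
(7,1): only reaches (2,1)(W), (7,0)(W), (6,0)(W), all W → L
(7,3): only reaches (2,3)(W), (7,2)(W), (6,2)(W), all W → L
(7,9): only reaches (2,9)(W), (7,8)(W), (7,5)(W), (7,4)(W), (6,8)(W), all W → L
(8,1): only reaches (3,1)(W), (8,0)(W), (7,0)(W), all W → L
(8,3): only reaches (3,3)(W), (8,2)(W), (7,2)(W), all W → L
(8,9): only reaches (3,9)(W), (8,8)(W), (8,5)(W), (8,4)(W), (7,8)(W), all W → L
Every other cell has at least one move into one of the L cells above, so it is W.
L cells per row: a=0: 3, a=1: 3, a=2: 3, a=3: 3, a=4: 3, a=5: 2, a=6: 3, a=7: 3, a=8: 3; total 26.

26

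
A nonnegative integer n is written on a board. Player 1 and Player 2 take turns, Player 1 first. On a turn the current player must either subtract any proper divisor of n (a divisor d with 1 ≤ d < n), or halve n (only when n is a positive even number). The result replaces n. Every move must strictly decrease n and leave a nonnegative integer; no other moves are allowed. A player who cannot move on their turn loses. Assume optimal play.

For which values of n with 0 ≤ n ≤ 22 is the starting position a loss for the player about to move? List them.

Work bottom-up. With no move the player to move loses. Otherwise the position is W if at least one move leads to an L position for the opponent, and L if every move leads to a W.
n=0: no move → L
n=1: no move → L
n=2: W (go to 1, an L position)
n=3: L (sole option 2(W) is W)
n=4: W (go to 3, an L position)
n=5: L (sole option 4(W) is W)
n=6: W (go to 3, an L position)
n=7: L (sole option 6(W) is W)
n=8: W (go to 7, an L position)
n=9: L (options 6(W), 8(W) are all W)
n=10: W (go to 5, an L position)
n=11: L (sole option 10(W) is W)
n=12: W (go to 9, an L position)
n=13: L (sole option 12(W) is W)
n=14: W (go to 7, an L position)
n=15: L (options 10(W), 12(W), 14(W) are all W)
n=16: W (go to 15, an L position)
n=17: L (sole option 16(W) is W)
n=18: W (go to 9, an L position)
n=19: L (sole option 18(W) is W)
n=20: W (go to 15, an L position)
n=21: L (options 14(W), 18(W), 20(W) are all W)
n=22: W (go to 11, an L position)
Reading off the rows marked L gives the requested list; there are 12 such values of n.

0, 1, 3, 5, 7, 9, 11, 13, 15, 17, 19, 21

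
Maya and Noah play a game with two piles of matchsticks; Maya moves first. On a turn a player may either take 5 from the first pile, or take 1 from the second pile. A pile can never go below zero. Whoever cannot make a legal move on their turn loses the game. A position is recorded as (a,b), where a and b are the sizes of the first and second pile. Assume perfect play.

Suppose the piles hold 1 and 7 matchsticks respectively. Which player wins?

Classify positions by backward induction: terminal positions (no move available) are L. From any other position, the mover wins iff some move reaches an L.
No move ever increases a pile, so every position that can arise here has a ≤ 1 and b ≤ 7; it is enough to label the cells with 0 ≤ a ≤ 1 and 0 ≤ b ≤ 7.
Every move lowers a or b (never raises either), so fill the grid row by row in increasing a, and left to right within a row: each cell's successors are then already labelled.
      b=0  b=1  b=2  b=3  b=4  b=5  b=6  b=7
a=0:    L    W    L    W    L    W    L    W
a=1:    L    W    L    W    L    W    L    W
Cells with no legal move (terminal, hence L): (0,0), (1,0).
The remaining L cells, each justified by listing all of its moves:
(0,2): →(0,1)(W) only, which is W, so L
(0,4): →(0,3)(W) only, which is W, so L
(0,6): →(0,5)(W) only, which is W, so L
(1,2): →(1,1)(W) only, which is W, so L
(1,4): →(1,3)(W) only, which is W, so L
(1,6): →(1,5)(W) only, which is W, so L
Every other cell has at least one move into one of the L cells above, so it is W.
From (1,7) Maya can move to (1,6), reaching an L position.

Maya wins.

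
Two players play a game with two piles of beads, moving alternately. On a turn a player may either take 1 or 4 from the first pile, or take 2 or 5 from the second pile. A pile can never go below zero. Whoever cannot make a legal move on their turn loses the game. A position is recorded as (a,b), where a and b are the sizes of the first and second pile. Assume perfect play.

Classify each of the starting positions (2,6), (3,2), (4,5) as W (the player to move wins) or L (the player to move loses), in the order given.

Positions with no move are L. A position that does have a move is losing for the player to move precisely when every available move leads to a winning position for the opponent. Fill in the labels:
No move ever increases a pile, so every position that can arise here has a ≤ 4 and b ≤ 6; it is enough to label the cells with 0 ≤ a ≤ 4 and 0 ≤ b ≤ 6.
Every move lowers a or b (never raises either), so fill the grid row by row in increasing a, and left to right within a row: each cell's successors are then already labelled.
      b=0  b=1  b=2  b=3  b=4  b=5  b=6
a=0:    L    L    W    W    L    W    W
a=1:    W    W    L    L    W    W    L
a=2:    L    L    W    W    L    W    W
a=3:    W    W    L    L    W    W    L
a=4:    W    W    W    W    W    L    W
Cells with no legal move (terminal, hence L): (0,0), (0,1).
The remaining L cells, each justified by listing all of its moves:
(0,4): L (sole option (0,2)(W) is W)
(1,2): L (options (0,2)(W), (1,0)(W) are all W)
(1,3): L (options (0,3)(W), (1,1)(W) are all W)
(1,6): L (options (0,6)(W), (1,4)(W), (1,1)(W) are all W)
(2,0): L (sole option (1,0)(W) is W)
(2,1): L (sole option (1,1)(W) is W)
(2,4): L (options (1,4)(W), (2,2)(W) are all W)
(3,2): L (options (2,2)(W), (3,0)(W) are all W)
(3,3): L (options (2,3)(W), (3,1)(W) are all W)
(3,6): L (options (2,6)(W), (3,4)(W), (3,1)(W) are all W)
(4,5): L (options (3,5)(W), (0,5)(W), (4,3)(W), (4,0)(W) are all W)
Every other cell has at least one move into one of the L cells above, so it is W.
(2,6): the move to (1,6) reaches an L cell, so W
(3,2): one of the L cells justified above, so L
(4,5): one of the L cells justified above, so L

(2,6): W, (3,2): L, (4,5): L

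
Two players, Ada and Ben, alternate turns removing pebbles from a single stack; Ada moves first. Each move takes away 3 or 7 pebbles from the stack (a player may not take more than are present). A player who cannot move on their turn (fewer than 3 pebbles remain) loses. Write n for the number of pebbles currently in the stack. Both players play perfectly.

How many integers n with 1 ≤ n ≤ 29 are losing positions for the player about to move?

Classify positions by backward induction: terminal positions (no move available) are L. From any other position, the mover wins iff some move reaches an L.
n=0: no move → L
n=1: no move → L
n=2: no move → L
n=3: W (go to 0, an L position)
n=4: W (go to 1, an L position)
n=5: W (go to 2, an L position)
n=6: L (sole option 3(W) is W)
n=7: W (go to 0, an L position)
n=8: W (go to 1, an L position)
n=9: W (go to 6, an L position)
n=10: L (options 7(W), 3(W) are all W)
n=11: L (options 8(W), 4(W) are all W)
n=12: L (options 9(W), 5(W) are all W)
n=13: W (go to 10, an L position)
n=14: W (go to 11, an L position)
n=15: W (go to 12, an L position)
n=16: L (options 13(W), 9(W) are all W)
n=17: W (go to 10, an L position)
n=18: W (go to 11, an L position)
n=19: W (go to 16, an L position)
n=20: L (options 17(W), 13(W) are all W)
n=21: L (options 18(W), 14(W) are all W)
n=22: L (options 19(W), 15(W) are all W)
n=23: W (go to 20, an L position)
n=24: W (go to 21, an L position)
n=25: W (go to 22, an L position)
n=26: L (options 23(W), 19(W) are all W)
n=27: W (go to 20, an L position)
n=28: W (go to 21, an L position)
n=29: W (go to 26, an L position)
L entries with 1 ≤ n ≤ 29 (n=0 is outside the asked range and is not counted): n = 1, 2, 6, 10, 11, 12, 16, 20, 21, 22, 26; that makes 11.

11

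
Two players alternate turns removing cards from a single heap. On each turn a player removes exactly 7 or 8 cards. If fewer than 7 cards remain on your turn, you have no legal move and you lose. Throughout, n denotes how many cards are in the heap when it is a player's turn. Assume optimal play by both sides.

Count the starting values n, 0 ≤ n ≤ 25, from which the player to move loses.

Use the standard recursion: the mover loses at a terminal position; elsewhere, the mover wins exactly when some move hands the opponent an L position.
n=0: no move → L
n=1: no move → L
n=2: no move → L
n=3: no move → L
n=4: no move → L
n=5: no move → L
n=6: no move → L
n=7: can move to 0, which is L ⇒ W
n=8: can move to 1, which is L ⇒ W
n=9: can move to 2, which is L ⇒ W
n=10: can move to 3, which is L ⇒ W
n=11: can move to 4, which is L ⇒ W
n=12: can move to 5, which is L ⇒ W
n=13: can move to 6, which is L ⇒ W
n=14: can move to 6, which is L ⇒ W
n=15: moves to 8(W), 7(W); every one is W ⇒ L
n=16: moves to 9(W), 8(W); every one is W ⇒ L
n=17: moves to 10(W), 9(W); every one is W ⇒ L
n=18: moves to 11(W), 10(W); every one is W ⇒ L
n=19: moves to 12(W), 11(W); every one is W ⇒ L
n=20: moves to 13(W), 12(W); every one is W ⇒ L
n=21: moves to 14(W), 13(W); every one is W ⇒ L
n=22: can move to 15, which is L ⇒ W
n=23: can move to 16, which is L ⇒ W
n=24: can move to 17, which is L ⇒ W
n=25: can move to 18, which is L ⇒ W
L entries with 0 ≤ n ≤ 25: n = 0, 1, 2, 3, 4, 5, 6, 15, 16, 17, 18, 19, 20, 21; that makes 14.

14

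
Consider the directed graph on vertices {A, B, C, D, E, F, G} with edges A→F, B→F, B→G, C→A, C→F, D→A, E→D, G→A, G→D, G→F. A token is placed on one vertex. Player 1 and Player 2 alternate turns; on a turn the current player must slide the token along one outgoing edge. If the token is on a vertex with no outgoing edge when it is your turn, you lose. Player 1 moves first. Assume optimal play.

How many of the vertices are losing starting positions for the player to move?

2

Classify positions by backward induction: terminal positions (no move available) are L. From any other position, the mover wins iff some move reaches an L.
Every edge goes from a vertex to one that appears earlier in the order F, A, D, C, G, B, E, so processing vertices in that order labels each vertex after all of its successors.
F: no outgoing edge → L
A: can move to F, which is L ⇒ W
D: the only move is to A(W), a W ⇒ L
C: can move to F, which is L ⇒ W
G: can move to D, which is L ⇒ W
B: can move to F, which is L ⇒ W
E: can move to D, which is L ⇒ W
The L vertices are D, F; that is 2 in all.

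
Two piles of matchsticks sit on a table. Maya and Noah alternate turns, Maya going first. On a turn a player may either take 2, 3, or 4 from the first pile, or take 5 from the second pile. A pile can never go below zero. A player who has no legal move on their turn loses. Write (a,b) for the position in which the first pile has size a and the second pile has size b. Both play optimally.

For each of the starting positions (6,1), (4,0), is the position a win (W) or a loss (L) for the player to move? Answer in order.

(6,1): L, (4,0): W

Positions with no move are L. A position that does have a move is losing for the player to move precisely when every available move leads to a winning position for the opponent. Fill in the labels:
No move ever increases a pile, so every position that can arise here has a ≤ 6 and b ≤ 1; it is enough to label the cells with 0 ≤ a ≤ 6 and 0 ≤ b ≤ 1.
Every move lowers a or b (never raises either), so fill the grid row by row in increasing a, and left to right within a row: each cell's successors are then already labelled.
      b=0  b=1
a=0:    L    L
a=1:    L    L
a=2:    W    W
a=3:    W    W
a=4:    W    W
a=5:    W    W
a=6:    L    L
Cells with no legal move (terminal, hence L): (0,0), (0,1), (1,0), (1,1).
The remaining L cells, each justified by listing all of its moves:
(6,0): only reaches (4,0)(W), (3,0)(W), (2,0)(W), all W → L
(6,1): only reaches (4,1)(W), (3,1)(W), (2,1)(W), all W → L
Every other cell has at least one move into one of the L cells above, so it is W.
(6,1): one of the L cells justified above, so L
(4,0): the move to (1,0) reaches an L cell, so W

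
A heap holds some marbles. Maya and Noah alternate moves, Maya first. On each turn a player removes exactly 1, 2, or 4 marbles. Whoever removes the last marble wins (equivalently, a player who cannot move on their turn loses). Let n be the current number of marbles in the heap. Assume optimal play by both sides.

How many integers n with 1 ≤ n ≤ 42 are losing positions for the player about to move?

Label each position W (a win for the player to move) or L (a loss). A position with no legal move is L; any other position is W exactly when some move reaches an L, and L when every move reaches a W.
n=0: no move → L
n=1: reaches L-position 0 → W
n=2: reaches L-position 0 → W
n=3: only reaches 2(W), 1(W), all W → L
n=4: reaches L-position 3 → W
n=5: reaches L-position 3 → W
n=6: only reaches 5(W), 4(W), 2(W), all W → L
n=7: reaches L-position 6 → W
n=8: reaches L-position 6 → W
n=9: only reaches 8(W), 7(W), 5(W), all W → L
n=10: reaches L-position 9 → W
n=11: reaches L-position 9 → W
n=12: only reaches 11(W), 10(W), 8(W), all W → L
n=13: reaches L-position 12 → W
n=14: reaches L-position 12 → W
n=15: only reaches 14(W), 13(W), 11(W), all W → L
n=16: reaches L-position 15 → W
n=17: reaches L-position 15 → W
n=18: only reaches 17(W), 16(W), 14(W), all W → L
n=19: reaches L-position 18 → W
n=20: reaches L-position 18 → W
n=21: only reaches 20(W), 19(W), 17(W), all W → L
n=22: reaches L-position 21 → W
n=23: reaches L-position 21 → W
n=24: only reaches 23(W), 22(W), 20(W), all W → L
n=25: reaches L-position 24 → W
n=26: reaches L-position 24 → W
n=27: only reaches 26(W), 25(W), 23(W), all W → L
n=28: reaches L-position 27 → W
n=29: reaches L-position 27 → W
n=30: only reaches 29(W), 28(W), 26(W), all W → L
n=31: reaches L-position 30 → W
n=32: reaches L-position 30 → W
n=33: only reaches 32(W), 31(W), 29(W), all W → L
n=34: reaches L-position 33 → W
n=35: reaches L-position 33 → W
n=36: only reaches 35(W), 34(W), 32(W), all W → L
n=37: reaches L-position 36 → W
n=38: reaches L-position 36 → W
n=39: only reaches 38(W), 37(W), 35(W), all W → L
n=40: reaches L-position 39 → W
n=41: reaches L-position 39 → W
n=42: only reaches 41(W), 40(W), 38(W), all W → L
L entries with 1 ≤ n ≤ 42 (n=0 is outside the asked range and is not counted): n = 3, 6, 9, 12, 15, 18, 21, 24, 27, 30, 33, 36, 39, 42; that makes 14.

14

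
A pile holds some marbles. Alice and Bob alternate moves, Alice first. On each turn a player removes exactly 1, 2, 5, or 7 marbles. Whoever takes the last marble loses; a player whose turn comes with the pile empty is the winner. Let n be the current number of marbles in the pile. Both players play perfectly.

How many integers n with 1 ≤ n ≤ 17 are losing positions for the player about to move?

6

Classify positions by backward induction: terminal positions (no move available) are W. From any other position, the mover wins iff some move reaches an L.
n=0: no move; the opponent has just taken the last marble and therefore loses → W
n=1: the only move is to 0(W), a W ⇒ L
n=2: can move to 1, which is L ⇒ W
n=3: can move to 1, which is L ⇒ W
n=4: moves to 3(W), 2(W); every one is W ⇒ L
n=5: can move to 4, which is L ⇒ W
n=6: can move to 4, which is L ⇒ W
n=7: moves to 6(W), 5(W), 2(W), 0(W); every one is W ⇒ L
n=8: can move to 7, which is L ⇒ W
n=9: can move to 7, which is L ⇒ W
n=10: moves to 9(W), 8(W), 5(W), 3(W); every one is W ⇒ L
n=11: can move to 10, which is L ⇒ W
n=12: can move to 10, which is L ⇒ W
n=13: moves to 12(W), 11(W), 8(W), 6(W); every one is W ⇒ L
n=14: can move to 13, which is L ⇒ W
n=15: can move to 13, which is L ⇒ W
n=16: moves to 15(W), 14(W), 11(W), 9(W); every one is W ⇒ L
n=17: can move to 16, which is L ⇒ W
L entries with 1 ≤ n ≤ 17 (the range starts at n=1): n = 1, 4, 7, 10, 13, 16; that makes 6.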